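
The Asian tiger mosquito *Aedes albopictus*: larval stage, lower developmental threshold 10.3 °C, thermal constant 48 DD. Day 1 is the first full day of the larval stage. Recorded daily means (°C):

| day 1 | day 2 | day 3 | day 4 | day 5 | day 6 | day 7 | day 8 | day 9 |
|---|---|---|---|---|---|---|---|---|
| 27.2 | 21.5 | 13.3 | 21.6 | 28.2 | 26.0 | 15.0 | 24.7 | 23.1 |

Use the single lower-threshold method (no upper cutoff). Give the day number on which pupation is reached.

day 5

Daily DD above 10.3 °C: 16.9, 11.2, 3.0, 11.3, 17.9, 15.7, 4.7, 14.4, 12.8.
Cumulative: 16.9, 28.1, 31.1, 42.4, 60.3, 76.0, 80.7, 95.1, 107.9.
The total first reaches 48 DD on day 5.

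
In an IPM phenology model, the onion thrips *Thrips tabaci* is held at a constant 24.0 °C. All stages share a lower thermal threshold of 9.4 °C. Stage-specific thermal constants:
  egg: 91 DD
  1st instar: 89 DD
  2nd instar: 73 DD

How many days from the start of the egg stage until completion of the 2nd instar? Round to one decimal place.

17.3 days

Daily accumulation at 24.0 °C = 24.0 − 9.4 = 14.6 DD/day.
Total K = 91 + 89 + 73 = 253 DD.
Total duration = 253 / 14.6 = 17.329 ≈ 17.3 days.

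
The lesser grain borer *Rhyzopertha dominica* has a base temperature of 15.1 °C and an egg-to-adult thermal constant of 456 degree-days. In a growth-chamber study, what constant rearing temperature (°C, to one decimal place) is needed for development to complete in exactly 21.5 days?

36.3 °C

Required daily accumulation = 456 / 21.5 = 21.209 DD/day.
T = T_base + 21.209 = 15.1 + 21.209 = 36.309 ≈ 36.3 °C.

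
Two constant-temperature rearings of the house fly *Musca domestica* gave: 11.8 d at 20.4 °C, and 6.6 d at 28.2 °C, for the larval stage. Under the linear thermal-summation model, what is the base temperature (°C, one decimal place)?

Linear rate model ⇒ the product D·(T − T_b) is constant across temperatures.
11.8·(20.4 − T_b) = 6.6·(28.2 − T_b)
T_b = (11.8·20.4 − 6.6·28.2) / (11.8 − 6.6) = 54.60 / 5.2 = 10.500 °C ≈ 10.5 °C.

10.5 °C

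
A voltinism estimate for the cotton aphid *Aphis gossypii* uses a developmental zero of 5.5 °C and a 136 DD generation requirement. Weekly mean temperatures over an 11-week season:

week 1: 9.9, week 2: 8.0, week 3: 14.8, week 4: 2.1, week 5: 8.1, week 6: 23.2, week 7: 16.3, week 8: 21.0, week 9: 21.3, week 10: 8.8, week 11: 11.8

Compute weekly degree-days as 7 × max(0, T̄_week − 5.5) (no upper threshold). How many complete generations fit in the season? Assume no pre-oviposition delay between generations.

4 generations

Weekly DD (7 × max(0, T̄ − 5.5)): 30.8, 17.5, 65.1, 0.0, 18.2, 123.9, 75.6, 108.5, 110.6, 23.1, 44.1.
Season total = 617.4 DD.
Complete generations = ⌊617.4 / 136⌋ = 4.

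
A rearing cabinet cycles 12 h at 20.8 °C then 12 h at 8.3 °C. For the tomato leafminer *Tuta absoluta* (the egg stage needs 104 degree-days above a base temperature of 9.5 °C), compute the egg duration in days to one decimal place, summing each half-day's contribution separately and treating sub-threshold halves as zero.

Day half: max(0, 20.8 − 9.5) × 0.5 = 11.3 × 0.5 = 5.65 DD.
Night half: max(0, 8.3 − 9.5) × 0.5 = 0.0 × 0.5 = 0.00 DD.
Per 24 h: 5.65 DD/day.
Duration = 104 / 5.65 = 18.407 ≈ 18.4 days.

18.4 days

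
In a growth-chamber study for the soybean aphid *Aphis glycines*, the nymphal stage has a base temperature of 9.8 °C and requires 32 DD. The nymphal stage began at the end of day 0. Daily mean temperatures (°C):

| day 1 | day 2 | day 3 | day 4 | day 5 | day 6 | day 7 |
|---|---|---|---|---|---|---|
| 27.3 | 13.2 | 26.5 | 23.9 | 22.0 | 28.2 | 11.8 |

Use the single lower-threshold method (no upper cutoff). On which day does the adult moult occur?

Daily DD above 9.8 °C: 17.5, 3.4, 16.7, 14.1, 12.2, 18.4, 2.0.
Cumulative: 17.5, 20.9, 37.6, 51.7, 63.9, 82.3, 84.3.
The total first reaches 32 DD on day 3.

day 3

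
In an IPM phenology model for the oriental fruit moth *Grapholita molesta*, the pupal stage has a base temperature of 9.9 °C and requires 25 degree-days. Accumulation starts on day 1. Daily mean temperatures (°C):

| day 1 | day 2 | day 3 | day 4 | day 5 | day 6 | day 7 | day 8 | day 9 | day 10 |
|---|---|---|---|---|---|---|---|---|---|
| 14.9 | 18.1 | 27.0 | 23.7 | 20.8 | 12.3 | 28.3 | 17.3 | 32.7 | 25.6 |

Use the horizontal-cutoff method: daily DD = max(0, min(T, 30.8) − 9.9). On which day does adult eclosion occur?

Daily DD above 9.9 °C (capped at 20.9): 5.0, 8.2, 17.1, 13.8, 10.9, 2.4, 18.4, 7.4, 20.9, 15.7.
Cumulative: 5.0, 13.2, 30.3, 44.1, 55.0, 57.4, 75.8, 83.2, 104.1, 119.8.
The total first reaches 25 DD on day 3.

day 3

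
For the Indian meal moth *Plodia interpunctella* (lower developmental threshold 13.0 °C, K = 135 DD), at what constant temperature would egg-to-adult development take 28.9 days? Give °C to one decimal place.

17.7 °C

Required daily accumulation = 135 / 28.9 = 4.671 DD/day.
T = T_base + 4.671 = 13.0 + 4.671 = 17.671 ≈ 17.7 °C.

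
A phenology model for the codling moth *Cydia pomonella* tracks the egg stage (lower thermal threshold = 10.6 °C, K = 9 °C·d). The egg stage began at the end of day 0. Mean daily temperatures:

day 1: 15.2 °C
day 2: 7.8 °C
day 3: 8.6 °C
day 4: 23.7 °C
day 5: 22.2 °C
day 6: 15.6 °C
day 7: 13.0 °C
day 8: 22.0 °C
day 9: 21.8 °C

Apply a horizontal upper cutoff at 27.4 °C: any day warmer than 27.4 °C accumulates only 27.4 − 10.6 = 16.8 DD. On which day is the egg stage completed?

day 4

Daily DD above 10.6 °C (capped at 16.8): 4.6, 0.0, 0.0, 13.1, 11.6, 5.0, 2.4, 11.4, 11.2.
Cumulative: 4.6, 4.6, 4.6, 17.7, 29.3, 34.3, 36.7, 48.1, 59.3.
The total first reaches 9 DD on day 4.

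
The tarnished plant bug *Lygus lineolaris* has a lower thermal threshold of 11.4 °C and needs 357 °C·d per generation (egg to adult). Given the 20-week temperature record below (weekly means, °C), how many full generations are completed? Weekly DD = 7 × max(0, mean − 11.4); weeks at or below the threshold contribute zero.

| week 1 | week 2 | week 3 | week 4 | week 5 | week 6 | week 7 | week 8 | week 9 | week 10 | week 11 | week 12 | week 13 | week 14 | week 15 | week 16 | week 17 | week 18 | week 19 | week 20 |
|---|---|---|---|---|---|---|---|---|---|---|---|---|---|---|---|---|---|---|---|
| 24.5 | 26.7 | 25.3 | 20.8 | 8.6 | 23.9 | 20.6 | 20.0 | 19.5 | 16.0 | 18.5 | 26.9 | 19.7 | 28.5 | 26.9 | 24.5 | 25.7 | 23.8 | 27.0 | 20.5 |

4 generations

Weekly DD (7 × max(0, T̄ − 11.4)): 91.7, 107.1, 97.3, 65.8, 0.0, 87.5, 64.4, 60.2, 56.7, 32.2, 49.7, 108.5, 58.1, 119.7, 108.5, 91.7, 100.1, 86.8, 109.2, 63.7.
Season total = 1558.9 DD.
Complete generations = ⌊1558.9 / 357⌋ = 4.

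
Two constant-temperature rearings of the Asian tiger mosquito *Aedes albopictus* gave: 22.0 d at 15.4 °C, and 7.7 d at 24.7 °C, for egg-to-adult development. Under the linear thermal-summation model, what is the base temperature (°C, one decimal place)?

Equal thermal constants: D₁(T₁ − T_b) = D₂(T₂ − T_b).
22.0·(15.4 − T_b) = 7.7·(24.7 − T_b)
T_b = (22.0·15.4 − 7.7·24.7) / (22.0 − 7.7) = 148.61 / 14.3 = 10.392 °C ≈ 10.4 °C.

10.4 °C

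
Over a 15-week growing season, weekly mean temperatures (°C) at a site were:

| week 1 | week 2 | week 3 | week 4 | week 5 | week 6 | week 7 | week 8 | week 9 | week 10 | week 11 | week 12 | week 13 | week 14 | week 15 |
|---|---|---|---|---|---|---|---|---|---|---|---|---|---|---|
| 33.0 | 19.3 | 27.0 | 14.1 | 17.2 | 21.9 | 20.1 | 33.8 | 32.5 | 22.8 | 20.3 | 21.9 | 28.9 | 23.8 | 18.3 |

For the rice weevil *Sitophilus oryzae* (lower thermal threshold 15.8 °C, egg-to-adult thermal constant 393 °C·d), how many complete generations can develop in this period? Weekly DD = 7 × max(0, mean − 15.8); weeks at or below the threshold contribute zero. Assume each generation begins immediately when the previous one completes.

Weekly DD (7 × max(0, T̄ − 15.8)): 120.4, 24.5, 78.4, 0.0, 9.8, 42.7, 30.1, 126.0, 116.9, 49.0, 31.5, 42.7, 91.7, 56.0, 17.5.
Season total = 837.2 DD.
Complete generations = ⌊837.2 / 393⌋ = 2.

2 generations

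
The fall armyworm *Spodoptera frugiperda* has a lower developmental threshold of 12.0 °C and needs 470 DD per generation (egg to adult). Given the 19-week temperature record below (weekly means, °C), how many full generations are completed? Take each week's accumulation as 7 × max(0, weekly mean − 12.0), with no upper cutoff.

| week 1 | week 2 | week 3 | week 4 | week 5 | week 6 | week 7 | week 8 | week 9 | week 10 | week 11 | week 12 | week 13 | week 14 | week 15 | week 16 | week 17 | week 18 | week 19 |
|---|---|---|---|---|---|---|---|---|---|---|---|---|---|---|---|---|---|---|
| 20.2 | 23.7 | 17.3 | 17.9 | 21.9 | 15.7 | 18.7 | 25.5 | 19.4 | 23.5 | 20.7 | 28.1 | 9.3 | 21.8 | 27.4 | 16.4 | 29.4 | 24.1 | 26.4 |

Weekly DD (7 × max(0, T̄ − 12.0)): 57.4, 81.9, 37.1, 41.3, 69.3, 25.9, 46.9, 94.5, 51.8, 80.5, 60.9, 112.7, 0.0, 68.6, 107.8, 30.8, 121.8, 84.7, 100.8.
Season total = 1274.7 DD.
Complete generations = ⌊1274.7 / 470⌋ = 2.

2 generations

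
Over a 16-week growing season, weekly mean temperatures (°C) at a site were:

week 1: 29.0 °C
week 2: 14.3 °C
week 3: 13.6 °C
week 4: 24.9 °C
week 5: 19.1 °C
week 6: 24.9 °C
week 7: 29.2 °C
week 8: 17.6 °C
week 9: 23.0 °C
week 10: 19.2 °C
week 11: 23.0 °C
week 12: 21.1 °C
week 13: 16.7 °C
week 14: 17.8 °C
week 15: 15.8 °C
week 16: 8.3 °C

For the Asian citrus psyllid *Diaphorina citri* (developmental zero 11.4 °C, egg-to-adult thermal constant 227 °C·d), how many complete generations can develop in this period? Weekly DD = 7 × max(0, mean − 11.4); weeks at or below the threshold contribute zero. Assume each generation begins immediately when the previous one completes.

4 generations

Weekly DD (7 × max(0, T̄ − 11.4)): 123.2, 20.3, 15.4, 94.5, 53.9, 94.5, 124.6, 43.4, 81.2, 54.6, 81.2, 67.9, 37.1, 44.8, 30.8, 0.0.
Season total = 967.4 DD.
Complete generations = ⌊967.4 / 227⌋ = 4.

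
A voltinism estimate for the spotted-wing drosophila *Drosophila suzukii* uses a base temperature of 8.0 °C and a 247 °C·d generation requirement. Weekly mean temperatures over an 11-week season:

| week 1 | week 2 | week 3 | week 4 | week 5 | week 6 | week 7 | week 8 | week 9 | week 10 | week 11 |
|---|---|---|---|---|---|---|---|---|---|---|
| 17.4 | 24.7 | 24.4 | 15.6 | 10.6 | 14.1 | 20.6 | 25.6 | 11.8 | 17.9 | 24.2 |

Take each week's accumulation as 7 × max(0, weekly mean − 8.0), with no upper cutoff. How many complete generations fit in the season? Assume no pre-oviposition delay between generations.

3 generations

Weekly DD (7 × max(0, T̄ − 8.0)): 65.8, 116.9, 114.8, 53.2, 18.2, 42.7, 88.2, 123.2, 26.6, 69.3, 113.4.
Season total = 832.3 DD.
Complete generations = ⌊832.3 / 247⌋ = 3.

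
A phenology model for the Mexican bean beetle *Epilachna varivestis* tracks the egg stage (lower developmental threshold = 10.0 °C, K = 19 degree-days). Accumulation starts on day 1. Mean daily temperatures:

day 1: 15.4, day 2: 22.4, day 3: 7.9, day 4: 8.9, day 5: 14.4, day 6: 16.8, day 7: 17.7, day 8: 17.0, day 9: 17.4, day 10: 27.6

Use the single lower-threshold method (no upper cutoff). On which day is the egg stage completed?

day 5

Daily DD above 10.0 °C: 5.4, 12.4, 0.0, 0.0, 4.4, 6.8, 7.7, 7.0, 7.4, 17.6.
Cumulative: 5.4, 17.8, 17.8, 17.8, 22.2, 29.0, 36.7, 43.7, 51.1, 68.7.
The total first reaches 19 DD on day 5.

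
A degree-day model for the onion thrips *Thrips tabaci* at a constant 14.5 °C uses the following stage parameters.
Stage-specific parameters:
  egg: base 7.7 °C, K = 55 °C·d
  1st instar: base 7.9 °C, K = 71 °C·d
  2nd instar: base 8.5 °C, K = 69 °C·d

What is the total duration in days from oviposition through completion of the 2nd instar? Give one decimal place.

30.3 days

egg: 55 / (14.5 − 7.7) = 55 / 6.8 = 8.088 d.
1st instar: 71 / (14.5 − 7.9) = 71 / 6.6 = 10.758 d.
2nd instar: 69 / (14.5 − 8.5) = 69 / 6.0 = 11.500 d.
Sum = 30.346 ≈ 30.3 days.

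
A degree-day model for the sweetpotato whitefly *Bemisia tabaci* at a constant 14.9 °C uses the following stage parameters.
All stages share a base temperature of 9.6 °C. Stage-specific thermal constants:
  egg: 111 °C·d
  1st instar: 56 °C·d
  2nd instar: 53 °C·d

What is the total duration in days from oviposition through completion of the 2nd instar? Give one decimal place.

Daily accumulation at 14.9 °C = 14.9 − 9.6 = 5.3 DD/day.
Total K = 111 + 56 + 53 = 220 DD.
Total duration = 220 / 5.3 = 41.509 ≈ 41.5 days.

41.5 days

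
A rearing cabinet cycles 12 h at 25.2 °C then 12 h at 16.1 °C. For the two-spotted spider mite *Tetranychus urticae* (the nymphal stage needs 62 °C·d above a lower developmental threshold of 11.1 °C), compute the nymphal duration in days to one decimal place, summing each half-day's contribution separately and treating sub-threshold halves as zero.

Day half: max(0, 25.2 − 11.1) × 0.5 = 14.1 × 0.5 = 7.05 DD.
Night half: max(0, 16.1 − 11.1) × 0.5 = 5.0 × 0.5 = 2.50 DD.
Per 24 h: 9.55 DD/day.
Duration = 62 / 9.55 = 6.492 ≈ 6.5 days.

6.5 days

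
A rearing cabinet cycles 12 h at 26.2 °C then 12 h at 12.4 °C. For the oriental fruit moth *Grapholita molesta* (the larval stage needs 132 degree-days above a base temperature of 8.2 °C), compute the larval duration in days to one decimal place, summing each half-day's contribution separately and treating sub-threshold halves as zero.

11.9 days

Day half: max(0, 26.2 − 8.2) × 0.5 = 18.0 × 0.5 = 9.00 DD.
Night half: max(0, 12.4 − 8.2) × 0.5 = 4.2 × 0.5 = 2.10 DD.
Per 24 h: 11.10 DD/day.
Duration = 132 / 11.10 = 11.892 ≈ 11.9 days.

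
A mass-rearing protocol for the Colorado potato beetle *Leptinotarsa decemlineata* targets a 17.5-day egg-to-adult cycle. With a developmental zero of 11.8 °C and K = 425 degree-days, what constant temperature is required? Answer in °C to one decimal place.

Required daily accumulation = 425 / 17.5 = 24.286 DD/day.
T = T_base + 24.286 = 11.8 + 24.286 = 36.086 ≈ 36.1 °C.

36.1 °C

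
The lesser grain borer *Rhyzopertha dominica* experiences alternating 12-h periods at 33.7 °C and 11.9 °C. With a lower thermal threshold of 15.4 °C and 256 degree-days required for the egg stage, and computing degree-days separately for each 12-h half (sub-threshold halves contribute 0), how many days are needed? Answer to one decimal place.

28.0 days

Day half: max(0, 33.7 − 15.4) × 0.5 = 18.3 × 0.5 = 9.15 DD.
Night half: max(0, 11.9 − 15.4) × 0.5 = 0.0 × 0.5 = 0.00 DD.
Per 24 h: 9.15 DD/day.
Duration = 256 / 9.15 = 27.978 ≈ 28.0 days.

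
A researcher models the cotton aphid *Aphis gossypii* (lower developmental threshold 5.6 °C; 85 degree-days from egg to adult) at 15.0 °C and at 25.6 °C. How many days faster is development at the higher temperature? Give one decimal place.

4.8 days

At 15.0 °C: 85 / (15.0 − 5.6) = 85 / 9.4 = 9.043 d.
At 25.6 °C: 85 / (25.6 − 5.6) = 85 / 20.0 = 4.250 d.
Difference = |9.043 − 4.250| = 4.793 ≈ 4.8 days.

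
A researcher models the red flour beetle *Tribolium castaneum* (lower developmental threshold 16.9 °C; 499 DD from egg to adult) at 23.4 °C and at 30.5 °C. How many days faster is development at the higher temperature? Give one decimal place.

At 23.4 °C: 499 / (23.4 − 16.9) = 499 / 6.5 = 76.769 d.
At 30.5 °C: 499 / (30.5 − 16.9) = 499 / 13.6 = 36.691 d.
Difference = |76.769 − 36.691| = 40.078 ≈ 40.1 days.

40.1 days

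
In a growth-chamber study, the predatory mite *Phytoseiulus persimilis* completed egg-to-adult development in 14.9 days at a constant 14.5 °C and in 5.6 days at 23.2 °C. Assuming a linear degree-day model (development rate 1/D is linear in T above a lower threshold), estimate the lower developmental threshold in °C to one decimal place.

Equal thermal constants: D₁(T₁ − T_b) = D₂(T₂ − T_b).
14.9·(14.5 − T_b) = 5.6·(23.2 − T_b)
T_b = (14.9·14.5 − 5.6·23.2) / (14.9 − 5.6) = 86.13 / 9.3 = 9.261 °C ≈ 9.3 °C.

9.3 °C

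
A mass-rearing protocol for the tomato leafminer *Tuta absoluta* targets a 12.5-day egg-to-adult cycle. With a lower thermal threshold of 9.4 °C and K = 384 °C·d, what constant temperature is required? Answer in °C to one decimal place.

40.1 °C

Required daily accumulation = 384 / 12.5 = 30.720 DD/day.
T = T_base + 30.720 = 9.4 + 30.720 = 40.120 ≈ 40.1 °C.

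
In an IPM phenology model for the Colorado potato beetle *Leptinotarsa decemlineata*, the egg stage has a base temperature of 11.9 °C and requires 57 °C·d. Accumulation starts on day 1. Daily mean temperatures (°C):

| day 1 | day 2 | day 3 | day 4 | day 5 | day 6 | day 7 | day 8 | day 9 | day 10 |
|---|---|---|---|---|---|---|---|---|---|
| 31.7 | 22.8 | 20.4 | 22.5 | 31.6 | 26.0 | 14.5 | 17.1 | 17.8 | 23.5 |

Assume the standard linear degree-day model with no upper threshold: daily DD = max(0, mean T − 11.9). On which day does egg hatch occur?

day 5

Daily DD above 11.9 °C: 19.8, 10.9, 8.5, 10.6, 19.7, 14.1, 2.6, 5.2, 5.9, 11.6.
Cumulative: 19.8, 30.7, 39.2, 49.8, 69.5, 83.6, 86.2, 91.4, 97.3, 108.9.
The total first reaches 57 DD on day 5.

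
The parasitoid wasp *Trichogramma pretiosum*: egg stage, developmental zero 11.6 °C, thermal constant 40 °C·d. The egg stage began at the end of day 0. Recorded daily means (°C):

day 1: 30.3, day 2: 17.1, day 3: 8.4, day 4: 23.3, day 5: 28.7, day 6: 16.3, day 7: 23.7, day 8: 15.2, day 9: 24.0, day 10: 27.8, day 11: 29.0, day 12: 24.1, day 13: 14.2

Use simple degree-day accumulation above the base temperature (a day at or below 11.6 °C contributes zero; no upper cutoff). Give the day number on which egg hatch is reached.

Daily DD above 11.6 °C: 18.7, 5.5, 0.0, 11.7, 17.1, 4.7, 12.1, 3.6, 12.4, 16.2, 17.4, 12.5, 2.6.
Cumulative: 18.7, 24.2, 24.2, 35.9, 53.0, 57.7, 69.8, 73.4, 85.8, 102.0, 119.4, 131.9, 134.5.
The total first reaches 40 DD on day 5.

day 5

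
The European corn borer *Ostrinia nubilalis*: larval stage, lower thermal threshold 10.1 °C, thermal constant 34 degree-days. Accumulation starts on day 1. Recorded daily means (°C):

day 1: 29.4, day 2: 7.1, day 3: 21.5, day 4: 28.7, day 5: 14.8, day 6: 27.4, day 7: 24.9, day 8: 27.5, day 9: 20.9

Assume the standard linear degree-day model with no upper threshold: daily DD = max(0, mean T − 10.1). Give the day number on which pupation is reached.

Daily DD above 10.1 °C: 19.3, 0.0, 11.4, 18.6, 4.7, 17.3, 14.8, 17.4, 10.8.
Cumulative: 19.3, 19.3, 30.7, 49.3, 54.0, 71.3, 86.1, 103.5, 114.3.
The total first reaches 34 DD on day 4.

day 4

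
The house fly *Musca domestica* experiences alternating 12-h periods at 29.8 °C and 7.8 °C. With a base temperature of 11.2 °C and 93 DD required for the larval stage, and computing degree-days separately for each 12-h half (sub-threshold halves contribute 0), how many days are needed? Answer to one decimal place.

Day half: max(0, 29.8 − 11.2) × 0.5 = 18.6 × 0.5 = 9.30 DD.
Night half: max(0, 7.8 − 11.2) × 0.5 = 0.0 × 0.5 = 0.00 DD.
Per 24 h: 9.30 DD/day.
Duration = 93 / 9.30 = 10.000 ≈ 10.0 days.

10.0 days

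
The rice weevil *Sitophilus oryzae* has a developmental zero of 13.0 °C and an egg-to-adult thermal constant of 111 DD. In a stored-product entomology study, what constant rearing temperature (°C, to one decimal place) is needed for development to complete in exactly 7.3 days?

Required daily accumulation = 111 / 7.3 = 15.205 DD/day.
T = T_base + 15.205 = 13.0 + 15.205 = 28.205 ≈ 28.2 °C.

28.2 °C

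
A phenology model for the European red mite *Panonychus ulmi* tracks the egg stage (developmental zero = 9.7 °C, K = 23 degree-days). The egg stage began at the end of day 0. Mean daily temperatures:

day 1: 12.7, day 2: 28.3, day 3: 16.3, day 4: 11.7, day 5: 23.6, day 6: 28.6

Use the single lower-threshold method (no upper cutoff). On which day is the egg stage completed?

day 3

Daily DD above 9.7 °C: 3.0, 18.6, 6.6, 2.0, 13.9, 18.9.
Cumulative: 3.0, 21.6, 28.2, 30.2, 44.1, 63.0.
The total first reaches 23 DD on day 3.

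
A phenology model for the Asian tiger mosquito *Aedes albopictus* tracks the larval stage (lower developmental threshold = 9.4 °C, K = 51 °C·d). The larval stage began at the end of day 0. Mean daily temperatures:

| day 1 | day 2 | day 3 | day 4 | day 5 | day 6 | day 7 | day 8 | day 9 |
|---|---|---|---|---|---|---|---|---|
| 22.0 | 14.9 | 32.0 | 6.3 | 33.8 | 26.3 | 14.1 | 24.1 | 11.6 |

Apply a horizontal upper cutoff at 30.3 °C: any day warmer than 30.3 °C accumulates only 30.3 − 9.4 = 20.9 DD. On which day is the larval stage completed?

day 5

Daily DD above 9.4 °C (capped at 20.9): 12.6, 5.5, 20.9, 0.0, 20.9, 16.9, 4.7, 14.7, 2.2.
Cumulative: 12.6, 18.1, 39.0, 39.0, 59.9, 76.8, 81.5, 96.2, 98.4.
The total first reaches 51 DD on day 5.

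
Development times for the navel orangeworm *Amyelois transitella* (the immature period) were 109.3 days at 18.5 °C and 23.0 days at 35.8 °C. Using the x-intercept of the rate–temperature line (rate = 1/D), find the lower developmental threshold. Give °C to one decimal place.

13.9 °C

Under the model K = D·(T − T_b), so D₁·(T₁ − T_b) = D₂·(T₂ − T_b).
109.3·(18.5 − T_b) = 23.0·(35.8 − T_b)
T_b = (109.3·18.5 − 23.0·35.8) / (109.3 − 23.0) = 1198.65 / 86.3 = 13.889 °C ≈ 13.9 °C.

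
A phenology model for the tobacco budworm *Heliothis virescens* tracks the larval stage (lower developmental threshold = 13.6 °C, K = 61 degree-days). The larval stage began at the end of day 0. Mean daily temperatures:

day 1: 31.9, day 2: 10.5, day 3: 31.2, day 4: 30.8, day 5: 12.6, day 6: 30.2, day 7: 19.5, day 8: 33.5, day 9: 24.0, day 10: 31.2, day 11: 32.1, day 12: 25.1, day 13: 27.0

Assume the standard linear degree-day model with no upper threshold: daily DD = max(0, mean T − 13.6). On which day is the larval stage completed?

Daily DD above 13.6 °C: 18.3, 0.0, 17.6, 17.2, 0.0, 16.6, 5.9, 19.9, 10.4, 17.6, 18.5, 11.5, 13.4.
Cumulative: 18.3, 18.3, 35.9, 53.1, 53.1, 69.7, 75.6, 95.5, 105.9, 123.5, 142.0, 153.5, 166.9.
The total first reaches 61 DD on day 6.

day 6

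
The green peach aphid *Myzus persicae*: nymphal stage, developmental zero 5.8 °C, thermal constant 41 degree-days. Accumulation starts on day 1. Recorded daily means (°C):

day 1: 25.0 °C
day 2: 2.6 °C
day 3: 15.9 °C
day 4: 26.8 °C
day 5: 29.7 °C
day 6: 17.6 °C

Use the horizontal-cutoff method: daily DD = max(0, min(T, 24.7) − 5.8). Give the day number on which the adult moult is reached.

day 4

Daily DD above 5.8 °C (capped at 18.9): 18.9, 0.0, 10.1, 18.9, 18.9, 11.8.
Cumulative: 18.9, 18.9, 29.0, 47.9, 66.8, 78.6.
The total first reaches 41 DD on day 4.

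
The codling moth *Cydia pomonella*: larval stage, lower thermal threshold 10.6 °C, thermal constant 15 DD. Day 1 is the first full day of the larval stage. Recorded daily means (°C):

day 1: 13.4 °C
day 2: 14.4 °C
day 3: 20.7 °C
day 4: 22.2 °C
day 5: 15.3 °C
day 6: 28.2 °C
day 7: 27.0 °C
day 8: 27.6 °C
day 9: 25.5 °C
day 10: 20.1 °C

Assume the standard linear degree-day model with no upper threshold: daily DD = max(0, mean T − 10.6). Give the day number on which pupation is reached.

Daily DD above 10.6 °C: 2.8, 3.8, 10.1, 11.6, 4.7, 17.6, 16.4, 17.0, 14.9, 9.5.
Cumulative: 2.8, 6.6, 16.7, 28.3, 33.0, 50.6, 67.0, 84.0, 98.9, 108.4.
The total first reaches 15 DD on day 3.

day 3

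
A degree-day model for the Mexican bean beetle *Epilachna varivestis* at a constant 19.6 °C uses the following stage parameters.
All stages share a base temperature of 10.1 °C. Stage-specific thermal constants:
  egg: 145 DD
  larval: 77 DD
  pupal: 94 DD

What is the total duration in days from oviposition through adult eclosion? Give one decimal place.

33.3 days

Daily accumulation at 19.6 °C = 19.6 − 10.1 = 9.5 DD/day.
Total K = 145 + 77 + 94 = 316 DD.
Total duration = 316 / 9.5 = 33.263 ≈ 33.3 days.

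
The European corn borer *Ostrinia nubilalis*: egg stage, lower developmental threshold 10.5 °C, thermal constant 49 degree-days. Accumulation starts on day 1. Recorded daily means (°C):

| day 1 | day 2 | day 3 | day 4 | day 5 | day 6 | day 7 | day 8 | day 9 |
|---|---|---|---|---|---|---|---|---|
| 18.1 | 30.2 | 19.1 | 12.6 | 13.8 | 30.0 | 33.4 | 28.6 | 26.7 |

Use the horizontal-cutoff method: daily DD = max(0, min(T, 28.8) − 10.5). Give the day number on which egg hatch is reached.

day 6

Daily DD above 10.5 °C (capped at 18.3): 7.6, 18.3, 8.6, 2.1, 3.3, 18.3, 18.3, 18.1, 16.2.
Cumulative: 7.6, 25.9, 34.5, 36.6, 39.9, 58.2, 76.5, 94.6, 110.8.
The total first reaches 49 DD on day 6.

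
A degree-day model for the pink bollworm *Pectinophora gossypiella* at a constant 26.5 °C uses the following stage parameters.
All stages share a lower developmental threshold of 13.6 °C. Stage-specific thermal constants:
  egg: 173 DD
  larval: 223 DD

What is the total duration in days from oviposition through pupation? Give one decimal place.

30.7 days

Daily accumulation at 26.5 °C = 26.5 − 13.6 = 12.9 DD/day.
Total K = 173 + 223 = 396 DD.
Total duration = 396 / 12.9 = 30.698 ≈ 30.7 days.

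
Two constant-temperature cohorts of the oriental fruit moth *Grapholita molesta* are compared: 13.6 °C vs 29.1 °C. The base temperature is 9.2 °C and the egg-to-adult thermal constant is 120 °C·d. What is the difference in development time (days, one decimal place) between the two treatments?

21.2 days

At 13.6 °C: 120 / (13.6 − 9.2) = 120 / 4.4 = 27.273 d.
At 29.1 °C: 120 / (29.1 − 9.2) = 120 / 19.9 = 6.030 d.
Difference = |27.273 − 6.030| = 21.243 ≈ 21.2 days.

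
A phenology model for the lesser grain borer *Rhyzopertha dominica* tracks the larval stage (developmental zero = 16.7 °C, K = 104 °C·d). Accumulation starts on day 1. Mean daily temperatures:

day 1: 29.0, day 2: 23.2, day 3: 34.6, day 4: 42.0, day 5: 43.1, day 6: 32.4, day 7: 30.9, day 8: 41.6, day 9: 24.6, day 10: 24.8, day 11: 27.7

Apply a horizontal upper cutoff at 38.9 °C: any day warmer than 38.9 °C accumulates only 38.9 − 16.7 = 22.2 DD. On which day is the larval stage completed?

day 7

Daily DD above 16.7 °C (capped at 22.2): 12.3, 6.5, 17.9, 22.2, 22.2, 15.7, 14.2, 22.2, 7.9, 8.1, 11.0.
Cumulative: 12.3, 18.8, 36.7, 58.9, 81.1, 96.8, 111.0, 133.2, 141.1, 149.2, 160.2.
The total first reaches 104 DD on day 7.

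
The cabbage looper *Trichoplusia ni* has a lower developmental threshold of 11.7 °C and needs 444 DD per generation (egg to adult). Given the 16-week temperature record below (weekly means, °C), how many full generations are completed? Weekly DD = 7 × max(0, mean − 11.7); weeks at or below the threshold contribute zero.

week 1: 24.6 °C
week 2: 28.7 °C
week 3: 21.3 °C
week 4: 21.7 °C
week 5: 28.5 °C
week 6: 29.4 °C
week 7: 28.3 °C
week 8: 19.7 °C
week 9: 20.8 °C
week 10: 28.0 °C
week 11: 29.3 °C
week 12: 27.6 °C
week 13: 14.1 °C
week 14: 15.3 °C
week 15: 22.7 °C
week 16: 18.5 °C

Weekly DD (7 × max(0, T̄ − 11.7)): 90.3, 119.0, 67.2, 70.0, 117.6, 123.9, 116.2, 56.0, 63.7, 114.1, 123.2, 111.3, 16.8, 25.2, 77.0, 47.6.
Season total = 1339.1 DD.
Complete generations = ⌊1339.1 / 444⌋ = 3.

3 generations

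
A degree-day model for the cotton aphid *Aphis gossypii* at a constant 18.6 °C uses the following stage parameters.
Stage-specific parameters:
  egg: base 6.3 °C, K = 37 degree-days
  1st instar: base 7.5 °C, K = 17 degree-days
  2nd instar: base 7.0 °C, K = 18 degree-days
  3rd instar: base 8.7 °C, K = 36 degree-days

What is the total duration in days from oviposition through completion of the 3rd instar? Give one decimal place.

9.7 days

egg: 37 / (18.6 − 6.3) = 37 / 12.3 = 3.008 d.
1st instar: 17 / (18.6 − 7.5) = 17 / 11.1 = 1.532 d.
2nd instar: 18 / (18.6 − 7.0) = 18 / 11.6 = 1.552 d.
3rd instar: 36 / (18.6 − 8.7) = 36 / 9.9 = 3.636 d.
Sum = 9.728 ≈ 9.7 days.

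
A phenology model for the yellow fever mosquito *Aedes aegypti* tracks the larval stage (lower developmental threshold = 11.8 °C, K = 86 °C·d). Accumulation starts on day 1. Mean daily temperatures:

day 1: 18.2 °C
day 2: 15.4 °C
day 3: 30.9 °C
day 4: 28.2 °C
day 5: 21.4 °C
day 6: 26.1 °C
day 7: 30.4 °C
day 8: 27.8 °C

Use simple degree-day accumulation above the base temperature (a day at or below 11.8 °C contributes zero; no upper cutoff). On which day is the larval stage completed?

day 7

Daily DD above 11.8 °C: 6.4, 3.6, 19.1, 16.4, 9.6, 14.3, 18.6, 16.0.
Cumulative: 6.4, 10.0, 29.1, 45.5, 55.1, 69.4, 88.0, 104.0.
The total first reaches 86 DD on day 7.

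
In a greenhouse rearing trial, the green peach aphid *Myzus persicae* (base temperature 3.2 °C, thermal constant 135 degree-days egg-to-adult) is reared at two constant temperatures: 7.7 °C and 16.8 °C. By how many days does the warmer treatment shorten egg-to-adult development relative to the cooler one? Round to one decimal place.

At 7.7 °C: 135 / (7.7 − 3.2) = 135 / 4.5 = 30.000 d.
At 16.8 °C: 135 / (16.8 − 3.2) = 135 / 13.6 = 9.926 d.
Difference = |30.000 − 9.926| = 20.074 ≈ 20.1 days.

20.1 days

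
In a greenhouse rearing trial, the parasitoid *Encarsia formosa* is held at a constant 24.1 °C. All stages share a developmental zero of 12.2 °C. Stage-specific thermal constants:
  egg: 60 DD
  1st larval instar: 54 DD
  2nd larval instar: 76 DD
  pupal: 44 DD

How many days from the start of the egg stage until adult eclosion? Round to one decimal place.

Daily accumulation at 24.1 °C = 24.1 − 12.2 = 11.9 DD/day.
Total K = 60 + 54 + 76 + 44 = 234 DD.
Total duration = 234 / 11.9 = 19.664 ≈ 19.7 days.

19.7 days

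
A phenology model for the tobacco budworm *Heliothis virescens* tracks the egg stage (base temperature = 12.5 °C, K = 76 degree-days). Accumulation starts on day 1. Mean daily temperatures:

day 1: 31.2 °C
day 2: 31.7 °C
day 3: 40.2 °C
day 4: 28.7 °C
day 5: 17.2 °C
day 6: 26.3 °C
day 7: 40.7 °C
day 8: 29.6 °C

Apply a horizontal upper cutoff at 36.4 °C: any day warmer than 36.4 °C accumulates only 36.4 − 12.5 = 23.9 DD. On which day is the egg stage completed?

Daily DD above 12.5 °C (capped at 23.9): 18.7, 19.2, 23.9, 16.2, 4.7, 13.8, 23.9, 17.1.
Cumulative: 18.7, 37.9, 61.8, 78.0, 82.7, 96.5, 120.4, 137.5.
The total first reaches 76 DD on day 4.

day 4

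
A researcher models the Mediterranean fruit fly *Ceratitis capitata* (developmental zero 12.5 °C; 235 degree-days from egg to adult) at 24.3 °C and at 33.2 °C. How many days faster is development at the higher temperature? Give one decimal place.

At 24.3 °C: 235 / (24.3 − 12.5) = 235 / 11.8 = 19.915 d.
At 33.2 °C: 235 / (33.2 − 12.5) = 235 / 20.7 = 11.353 d.
Difference = |19.915 − 11.353| = 8.563 ≈ 8.6 days.

8.6 days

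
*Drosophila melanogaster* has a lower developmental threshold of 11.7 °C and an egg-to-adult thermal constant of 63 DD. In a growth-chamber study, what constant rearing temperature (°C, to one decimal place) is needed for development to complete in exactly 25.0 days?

Required daily accumulation = 63 / 25.0 = 2.520 DD/day.
T = T_base + 2.520 = 11.7 + 2.520 = 14.220 ≈ 14.2 °C.

14.2 °C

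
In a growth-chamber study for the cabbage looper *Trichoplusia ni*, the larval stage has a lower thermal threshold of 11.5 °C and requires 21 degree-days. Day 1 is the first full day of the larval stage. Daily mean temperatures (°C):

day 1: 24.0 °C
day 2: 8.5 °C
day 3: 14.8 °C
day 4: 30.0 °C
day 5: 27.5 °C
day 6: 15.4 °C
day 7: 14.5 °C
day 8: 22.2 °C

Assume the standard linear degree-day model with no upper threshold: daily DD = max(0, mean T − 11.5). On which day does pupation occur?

day 4

Daily DD above 11.5 °C: 12.5, 0.0, 3.3, 18.5, 16.0, 3.9, 3.0, 10.7.
Cumulative: 12.5, 12.5, 15.8, 34.3, 50.3, 54.2, 57.2, 67.9.
The total first reaches 21 DD on day 4.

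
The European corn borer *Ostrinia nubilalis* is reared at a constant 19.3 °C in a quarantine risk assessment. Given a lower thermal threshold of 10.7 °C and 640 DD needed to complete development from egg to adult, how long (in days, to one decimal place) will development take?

Daily accumulation = 19.3 − 10.7 = 8.6 DD/day.
Duration = 640 / 8.6 = 74.419 ≈ 74.4 days.

74.4 days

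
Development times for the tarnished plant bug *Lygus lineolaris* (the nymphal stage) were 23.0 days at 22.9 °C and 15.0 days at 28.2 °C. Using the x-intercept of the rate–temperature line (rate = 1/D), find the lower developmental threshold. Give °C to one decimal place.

13.0 °C

Equal thermal constants: D₁(T₁ − T_b) = D₂(T₂ − T_b).
23.0·(22.9 − T_b) = 15.0·(28.2 − T_b)
T_b = (23.0·22.9 − 15.0·28.2) / (23.0 − 15.0) = 103.70 / 8.0 = 12.962 °C ≈ 13.0 °C.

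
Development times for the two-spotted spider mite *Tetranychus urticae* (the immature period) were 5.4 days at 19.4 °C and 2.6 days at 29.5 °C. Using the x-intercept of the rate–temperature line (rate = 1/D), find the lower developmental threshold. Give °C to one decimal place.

10.0 °C

Equal thermal constants: D₁(T₁ − T_b) = D₂(T₂ − T_b).
5.4·(19.4 − T_b) = 2.6·(29.5 − T_b)
T_b = (5.4·19.4 − 2.6·29.5) / (5.4 − 2.6) = 28.06 / 2.8 = 10.021 °C ≈ 10.0 °C.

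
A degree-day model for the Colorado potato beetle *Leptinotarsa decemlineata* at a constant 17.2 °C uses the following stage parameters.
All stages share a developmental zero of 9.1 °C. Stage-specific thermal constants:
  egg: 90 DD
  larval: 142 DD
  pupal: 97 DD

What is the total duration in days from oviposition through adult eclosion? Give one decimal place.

Daily accumulation at 17.2 °C = 17.2 − 9.1 = 8.1 DD/day.
Total K = 90 + 142 + 97 = 329 DD.
Total duration = 329 / 8.1 = 40.617 ≈ 40.6 days.

40.6 days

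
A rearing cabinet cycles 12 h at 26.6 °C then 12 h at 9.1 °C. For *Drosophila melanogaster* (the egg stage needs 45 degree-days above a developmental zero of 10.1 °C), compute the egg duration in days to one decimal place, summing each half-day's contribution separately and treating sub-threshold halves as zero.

5.5 days

Day half: max(0, 26.6 − 10.1) × 0.5 = 16.5 × 0.5 = 8.25 DD.
Night half: max(0, 9.1 − 10.1) × 0.5 = 0.0 × 0.5 = 0.00 DD.
Per 24 h: 8.25 DD/day.
Duration = 45 / 8.25 = 5.455 ≈ 5.5 days.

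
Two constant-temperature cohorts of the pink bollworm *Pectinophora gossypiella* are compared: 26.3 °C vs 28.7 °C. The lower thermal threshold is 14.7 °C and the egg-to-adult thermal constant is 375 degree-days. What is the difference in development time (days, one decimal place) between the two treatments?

5.5 days

At 26.3 °C: 375 / (26.3 − 14.7) = 375 / 11.6 = 32.328 d.
At 28.7 °C: 375 / (28.7 − 14.7) = 375 / 14.0 = 26.786 d.
Difference = |32.328 − 26.786| = 5.542 ≈ 5.5 days.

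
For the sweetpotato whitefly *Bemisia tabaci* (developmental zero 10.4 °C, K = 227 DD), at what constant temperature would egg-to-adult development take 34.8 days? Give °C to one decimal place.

16.9 °C

Required daily accumulation = 227 / 34.8 = 6.523 DD/day.
T = T_base + 6.523 = 10.4 + 6.523 = 16.923 ≈ 16.9 °C.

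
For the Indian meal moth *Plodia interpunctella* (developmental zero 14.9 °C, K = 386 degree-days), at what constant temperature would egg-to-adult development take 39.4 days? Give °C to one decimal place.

24.7 °C

Required daily accumulation = 386 / 39.4 = 9.797 DD/day.
T = T_base + 9.797 = 14.9 + 9.797 = 24.697 ≈ 24.7 °C.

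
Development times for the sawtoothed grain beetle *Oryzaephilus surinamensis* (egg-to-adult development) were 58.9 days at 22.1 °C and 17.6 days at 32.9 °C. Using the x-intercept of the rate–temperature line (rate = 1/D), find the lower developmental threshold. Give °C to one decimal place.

17.5 °C

Equal thermal constants: D₁(T₁ − T_b) = D₂(T₂ − T_b).
58.9·(22.1 − T_b) = 17.6·(32.9 − T_b)
T_b = (58.9·22.1 − 17.6·32.9) / (58.9 − 17.6) = 722.65 / 41.3 = 17.498 °C ≈ 17.5 °C.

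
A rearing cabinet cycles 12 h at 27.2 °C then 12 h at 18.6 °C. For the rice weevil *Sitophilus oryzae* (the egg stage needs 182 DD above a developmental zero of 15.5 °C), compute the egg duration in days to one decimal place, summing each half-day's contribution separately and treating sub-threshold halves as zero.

Day half: max(0, 27.2 − 15.5) × 0.5 = 11.7 × 0.5 = 5.85 DD.
Night half: max(0, 18.6 − 15.5) × 0.5 = 3.1 × 0.5 = 1.55 DD.
Per 24 h: 7.40 DD/day.
Duration = 182 / 7.40 = 24.595 ≈ 24.6 days.

24.6 days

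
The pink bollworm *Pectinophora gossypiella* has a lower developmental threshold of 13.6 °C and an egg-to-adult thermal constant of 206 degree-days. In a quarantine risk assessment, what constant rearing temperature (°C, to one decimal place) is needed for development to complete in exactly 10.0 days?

Required daily accumulation = 206 / 10.0 = 20.600 DD/day.
T = T_base + 20.600 = 13.6 + 20.600 = 34.200 ≈ 34.2 °C.

34.2 °C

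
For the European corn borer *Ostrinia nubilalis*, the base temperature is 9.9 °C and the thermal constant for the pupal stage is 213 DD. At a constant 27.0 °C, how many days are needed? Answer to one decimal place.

Daily accumulation = 27.0 − 9.9 = 17.1 DD/day.
Duration = 213 / 17.1 = 12.456 ≈ 12.5 days.

12.5 days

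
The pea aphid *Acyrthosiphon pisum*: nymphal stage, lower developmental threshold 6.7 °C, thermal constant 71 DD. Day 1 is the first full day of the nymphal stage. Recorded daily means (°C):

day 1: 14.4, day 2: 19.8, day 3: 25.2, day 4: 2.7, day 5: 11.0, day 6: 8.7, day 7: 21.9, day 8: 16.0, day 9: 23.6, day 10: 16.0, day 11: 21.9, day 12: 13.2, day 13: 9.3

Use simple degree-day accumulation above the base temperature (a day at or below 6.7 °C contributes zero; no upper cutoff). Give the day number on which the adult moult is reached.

Daily DD above 6.7 °C: 7.7, 13.1, 18.5, 0.0, 4.3, 2.0, 15.2, 9.3, 16.9, 9.3, 15.2, 6.5, 2.6.
Cumulative: 7.7, 20.8, 39.3, 39.3, 43.6, 45.6, 60.8, 70.1, 87.0, 96.3, 111.5, 118.0, 120.6.
The total first reaches 71 DD on day 9.

day 9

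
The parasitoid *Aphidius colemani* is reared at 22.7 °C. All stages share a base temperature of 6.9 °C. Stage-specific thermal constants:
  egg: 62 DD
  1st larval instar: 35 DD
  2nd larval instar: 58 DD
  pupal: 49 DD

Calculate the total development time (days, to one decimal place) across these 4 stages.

12.9 days

Daily accumulation at 22.7 °C = 22.7 − 6.9 = 15.8 DD/day.
Total K = 62 + 35 + 58 + 49 = 204 DD.
Total duration = 204 / 15.8 = 12.911 ≈ 12.9 days.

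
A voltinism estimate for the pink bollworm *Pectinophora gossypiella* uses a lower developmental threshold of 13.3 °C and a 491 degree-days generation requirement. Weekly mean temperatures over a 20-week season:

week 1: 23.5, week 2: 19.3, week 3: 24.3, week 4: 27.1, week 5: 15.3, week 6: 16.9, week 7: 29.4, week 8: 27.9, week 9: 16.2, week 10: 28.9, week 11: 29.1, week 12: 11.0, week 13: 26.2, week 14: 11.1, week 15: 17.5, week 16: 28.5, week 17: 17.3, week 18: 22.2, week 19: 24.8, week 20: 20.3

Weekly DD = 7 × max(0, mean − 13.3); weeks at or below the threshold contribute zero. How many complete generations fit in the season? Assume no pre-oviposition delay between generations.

Weekly DD (7 × max(0, T̄ − 13.3)): 71.4, 42.0, 77.0, 96.6, 14.0, 25.2, 112.7, 102.2, 20.3, 109.2, 110.6, 0.0, 90.3, 0.0, 29.4, 106.4, 28.0, 62.3, 80.5, 49.0.
Season total = 1227.1 DD.
Complete generations = ⌊1227.1 / 491⌋ = 2.

2 generations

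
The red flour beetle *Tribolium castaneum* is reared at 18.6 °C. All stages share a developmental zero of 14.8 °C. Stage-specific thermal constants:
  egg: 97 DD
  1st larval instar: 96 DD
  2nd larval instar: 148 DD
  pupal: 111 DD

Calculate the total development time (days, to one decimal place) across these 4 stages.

118.9 days

Daily accumulation at 18.6 °C = 18.6 − 14.8 = 3.8 DD/day.
Total K = 97 + 96 + 148 + 111 = 452 DD.
Total duration = 452 / 3.8 = 118.947 ≈ 118.9 days.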